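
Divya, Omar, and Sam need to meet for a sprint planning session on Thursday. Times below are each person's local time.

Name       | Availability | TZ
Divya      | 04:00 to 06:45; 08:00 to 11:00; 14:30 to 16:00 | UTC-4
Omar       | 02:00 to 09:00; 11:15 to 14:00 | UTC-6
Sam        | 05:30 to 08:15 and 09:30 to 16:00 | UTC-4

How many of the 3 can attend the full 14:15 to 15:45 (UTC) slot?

1

Divya in UTC: 08:00-10:45, 12:00-15:00, 18:30-20:00 (add 4h to convert from UTC-4).
Omar in UTC: 08:00-15:00, 17:15-20:00 (add 6h to convert from UTC-6).
Sam in UTC: 09:30-12:15, 13:30-20:00 (add 4h to convert from UTC-4).
Sam can make the full 14:15-15:45 slot — that's 1.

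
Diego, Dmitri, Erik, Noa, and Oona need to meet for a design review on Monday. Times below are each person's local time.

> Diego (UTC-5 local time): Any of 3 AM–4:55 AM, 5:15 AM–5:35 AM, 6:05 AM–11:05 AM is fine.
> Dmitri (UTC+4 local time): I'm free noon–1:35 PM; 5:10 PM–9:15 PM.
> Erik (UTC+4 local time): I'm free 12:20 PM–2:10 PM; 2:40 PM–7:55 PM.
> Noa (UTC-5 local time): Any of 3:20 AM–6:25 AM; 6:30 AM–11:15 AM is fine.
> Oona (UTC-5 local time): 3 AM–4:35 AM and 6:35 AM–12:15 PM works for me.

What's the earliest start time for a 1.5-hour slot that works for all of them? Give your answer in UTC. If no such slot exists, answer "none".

Diego in UTC: 08:00-09:55, 10:15-10:35, 11:05-16:05 (add 5h to convert from UTC-5).
Dmitri in UTC: 08:00-09:35, 13:10-17:15 (subtract 4h to convert from UTC+4).
Erik in UTC: 08:20-10:10, 10:40-15:55 (subtract 4h to convert from UTC+4).
Noa in UTC: 08:20-11:25, 11:30-16:15 (add 5h to convert from UTC-5).
Oona in UTC: 08:00-09:35, 11:35-17:15 (add 5h to convert from UTC-5).
Diego ∩ Dmitri: 08:00-09:35, 13:10-16:05.
Diego ∩ Dmitri ∩ Erik: 08:20-09:35, 13:10-15:55.
Diego ∩ Dmitri ∩ Erik ∩ Noa: 08:20-09:35, 13:10-15:55.
Diego ∩ Dmitri ∩ Erik ∩ Noa ∩ Oona: 08:20-09:35, 13:10-15:55.
The first common window of at least 90 minutes is 13:10-15:55, so the earliest start is 13:10.

13:10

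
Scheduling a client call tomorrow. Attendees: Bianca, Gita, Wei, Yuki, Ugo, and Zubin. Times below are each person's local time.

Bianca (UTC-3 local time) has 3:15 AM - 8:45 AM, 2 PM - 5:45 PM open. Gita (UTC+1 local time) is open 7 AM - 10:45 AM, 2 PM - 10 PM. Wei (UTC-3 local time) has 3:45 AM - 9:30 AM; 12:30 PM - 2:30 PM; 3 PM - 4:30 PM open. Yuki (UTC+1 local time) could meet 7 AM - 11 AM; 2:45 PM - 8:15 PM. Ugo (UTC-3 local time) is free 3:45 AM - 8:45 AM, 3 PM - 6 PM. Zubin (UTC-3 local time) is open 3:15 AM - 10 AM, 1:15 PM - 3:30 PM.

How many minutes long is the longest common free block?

180

Bianca in UTC: 06:15-11:45, 17:00-20:45 (add 3h to convert from UTC-3).
Gita in UTC: 06:00-09:45, 13:00-21:00 (subtract 1h to convert from UTC+1).
Wei in UTC: 06:45-12:30, 15:30-17:30, 18:00-19:30 (add 3h to convert from UTC-3).
Yuki in UTC: 06:00-10:00, 13:45-19:15 (subtract 1h to convert from UTC+1).
Ugo in UTC: 06:45-11:45, 18:00-21:00 (add 3h to convert from UTC-3).
Zubin in UTC: 06:15-13:00, 16:15-18:30 (add 3h to convert from UTC-3).
Bianca ∩ Gita: 06:15-09:45, 17:00-20:45.
Bianca ∩ Gita ∩ Wei: 06:45-09:45, 17:00-17:30, 18:00-19:30.
Bianca ∩ Gita ∩ Wei ∩ Yuki: 06:45-09:45, 17:00-17:30, 18:00-19:15.
Bianca ∩ Gita ∩ Wei ∩ Yuki ∩ Ugo: 06:45-09:45, 18:00-19:15.
Bianca ∩ Gita ∩ Wei ∩ Yuki ∩ Ugo ∩ Zubin: 06:45-09:45, 18:00-18:30.
Those are the intersection windows.
The longest is 06:45-09:45 at 180 minutes.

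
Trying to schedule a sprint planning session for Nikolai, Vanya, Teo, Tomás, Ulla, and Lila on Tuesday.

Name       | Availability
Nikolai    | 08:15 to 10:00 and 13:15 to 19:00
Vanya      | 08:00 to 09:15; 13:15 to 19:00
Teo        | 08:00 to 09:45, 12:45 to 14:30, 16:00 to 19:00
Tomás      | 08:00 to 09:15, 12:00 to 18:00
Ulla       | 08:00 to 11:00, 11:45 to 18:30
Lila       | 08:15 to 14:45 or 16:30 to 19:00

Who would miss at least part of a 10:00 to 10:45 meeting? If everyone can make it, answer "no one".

Nikolai: not fully free for 10:00-10:45. Vanya: not fully free for 10:00-10:45. Teo: not fully free for 10:00-10:45. Tomás: not fully free for 10:00-10:45. Ulla: free for 10:00-10:45. Lila: free for 10:00-10:45.

Nikolai, Teo, Tomás, Vanya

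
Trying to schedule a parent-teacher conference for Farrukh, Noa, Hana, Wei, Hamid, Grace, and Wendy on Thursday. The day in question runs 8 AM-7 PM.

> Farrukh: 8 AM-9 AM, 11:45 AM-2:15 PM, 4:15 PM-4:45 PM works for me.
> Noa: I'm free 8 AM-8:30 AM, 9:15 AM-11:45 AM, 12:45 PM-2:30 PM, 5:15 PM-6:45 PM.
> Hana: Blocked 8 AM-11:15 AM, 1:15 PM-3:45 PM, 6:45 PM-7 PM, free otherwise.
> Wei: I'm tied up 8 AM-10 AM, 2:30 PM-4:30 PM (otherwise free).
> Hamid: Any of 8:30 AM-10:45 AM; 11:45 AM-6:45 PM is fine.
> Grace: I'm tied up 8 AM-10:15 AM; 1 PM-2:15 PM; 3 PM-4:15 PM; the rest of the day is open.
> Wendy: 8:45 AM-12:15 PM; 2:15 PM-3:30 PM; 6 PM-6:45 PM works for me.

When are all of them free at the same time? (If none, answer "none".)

none

Farrukh free: 08:00-09:00, 11:45-14:15, 16:15-16:45.
Noa free: 08:00-08:30, 09:15-11:45, 12:45-14:30, 17:15-18:45.
Hana free: 11:15-13:15, 15:45-18:45 (invert busy blocks within the working day).
Wei free: 10:00-14:30, 16:30-19:00 (invert busy blocks within the working day).
Hamid free: 08:30-10:45, 11:45-18:45.
Grace free: 10:15-13:00, 14:15-15:00, 16:15-19:00 (invert busy blocks within the working day).
Wendy free: 08:45-12:15, 14:15-15:30, 18:00-18:45.
Farrukh ∩ Noa: 08:00-08:30, 12:45-14:15.
Farrukh ∩ Noa ∩ Hana: 12:45-13:15.
Farrukh ∩ Noa ∩ Hana ∩ Wei: 12:45-13:15.
Farrukh ∩ Noa ∩ Hana ∩ Wei ∩ Hamid: 12:45-13:15.
Farrukh ∩ Noa ∩ Hana ∩ Wei ∩ Hamid ∩ Grace: 12:45-13:00.
Farrukh ∩ Noa ∩ Hana ∩ Wei ∩ Hamid ∩ Grace ∩ Wendy: ∅.
There is no time when everyone is free.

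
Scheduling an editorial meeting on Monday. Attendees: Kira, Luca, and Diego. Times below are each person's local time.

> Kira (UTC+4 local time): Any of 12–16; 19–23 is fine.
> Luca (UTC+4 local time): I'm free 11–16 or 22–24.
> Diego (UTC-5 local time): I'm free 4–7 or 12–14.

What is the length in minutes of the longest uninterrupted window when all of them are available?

Kira in UTC: 08:00-12:00, 15:00-19:00 (subtract 4h to convert from UTC+4).
Luca in UTC: 07:00-12:00, 18:00-20:00 (subtract 4h to convert from UTC+4).
Diego in UTC: 09:00-12:00, 17:00-19:00 (add 5h to convert from UTC-5).
Kira ∩ Luca: 08:00-12:00, 18:00-19:00.
Kira ∩ Luca ∩ Diego: 09:00-12:00, 18:00-19:00.
The longest is 09:00-12:00 at 180 minutes.

180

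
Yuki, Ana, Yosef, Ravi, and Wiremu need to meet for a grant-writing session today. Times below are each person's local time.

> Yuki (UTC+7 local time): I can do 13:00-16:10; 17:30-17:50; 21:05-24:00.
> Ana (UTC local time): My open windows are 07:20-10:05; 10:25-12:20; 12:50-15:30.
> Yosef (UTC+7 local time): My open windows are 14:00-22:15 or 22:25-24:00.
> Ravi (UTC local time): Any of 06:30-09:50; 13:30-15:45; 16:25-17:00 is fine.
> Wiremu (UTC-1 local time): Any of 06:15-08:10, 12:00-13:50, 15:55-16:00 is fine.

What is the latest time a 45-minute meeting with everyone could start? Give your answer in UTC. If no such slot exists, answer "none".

Yuki in UTC: 06:00-09:10, 10:30-10:50, 14:05-17:00 (subtract 7h to convert from UTC+7).
Ana in UTC: 07:20-10:05, 10:25-12:20, 12:50-15:30.
Yosef in UTC: 07:00-15:15, 15:25-17:00 (subtract 7h to convert from UTC+7).
Ravi in UTC: 06:30-09:50, 13:30-15:45, 16:25-17:00.
Wiremu in UTC: 07:15-09:10, 13:00-14:50, 16:55-17:00 (add 1h to convert from UTC-1).
Yuki ∩ Ana: 07:20-09:10, 10:30-10:50, 14:05-15:30.
Yuki ∩ Ana ∩ Yosef: 07:20-09:10, 10:30-10:50, 14:05-15:15, 15:25-15:30.
Yuki ∩ Ana ∩ Yosef ∩ Ravi: 07:20-09:10, 14:05-15:15, 15:25-15:30.
Yuki ∩ Ana ∩ Yosef ∩ Ravi ∩ Wiremu: 07:20-09:10, 14:05-14:50.
The last common window of at least 45 minutes is 14:05-14:50; a 45-minute meeting can start as late as 14:05 and still end by 14:50.

14:05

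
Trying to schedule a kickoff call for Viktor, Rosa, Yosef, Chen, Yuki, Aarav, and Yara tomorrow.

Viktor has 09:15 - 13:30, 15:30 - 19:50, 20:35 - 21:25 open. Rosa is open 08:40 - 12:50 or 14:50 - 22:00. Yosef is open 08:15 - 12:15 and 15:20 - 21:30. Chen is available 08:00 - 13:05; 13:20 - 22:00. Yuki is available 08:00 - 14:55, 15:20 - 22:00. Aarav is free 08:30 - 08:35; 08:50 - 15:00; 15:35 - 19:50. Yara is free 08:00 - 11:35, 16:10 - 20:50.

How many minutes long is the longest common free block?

Viktor ∩ Rosa: 09:15-12:50, 15:30-19:50, 20:35-21:25.
Viktor ∩ Rosa ∩ Yosef: 09:15-12:15, 15:30-19:50, 20:35-21:25.
Viktor ∩ Rosa ∩ Yosef ∩ Chen: 09:15-12:15, 15:30-19:50, 20:35-21:25.
Viktor ∩ Rosa ∩ Yosef ∩ Chen ∩ Yuki: 09:15-12:15, 15:30-19:50, 20:35-21:25.
Viktor ∩ Rosa ∩ Yosef ∩ Chen ∩ Yuki ∩ Aarav: 09:15-12:15, 15:35-19:50.
Viktor ∩ Rosa ∩ Yosef ∩ Chen ∩ Yuki ∩ Aarav ∩ Yara: 09:15-11:35, 16:10-19:50.
The longest is 16:10-19:50 at 220 minutes.

220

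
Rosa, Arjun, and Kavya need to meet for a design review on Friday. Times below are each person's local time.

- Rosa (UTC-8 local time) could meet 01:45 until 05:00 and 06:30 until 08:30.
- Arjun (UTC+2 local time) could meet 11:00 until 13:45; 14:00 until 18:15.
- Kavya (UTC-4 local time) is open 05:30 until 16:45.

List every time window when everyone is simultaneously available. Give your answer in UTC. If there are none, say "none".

Rosa in UTC: 09:45-13:00, 14:30-16:30 (add 8h to convert from UTC-8).
Arjun in UTC: 09:00-11:45, 12:00-16:15 (subtract 2h to convert from UTC+2).
Kavya in UTC: 09:30-20:45 (add 4h to convert from UTC-4).
Rosa ∩ Arjun: 09:45-11:45, 12:00-13:00, 14:30-16:15.
Rosa ∩ Arjun ∩ Kavya: 09:45-11:45, 12:00-13:00, 14:30-16:15.
Those are the intersection windows.

09:45-11:45, 12:00-13:00, 14:30-16:15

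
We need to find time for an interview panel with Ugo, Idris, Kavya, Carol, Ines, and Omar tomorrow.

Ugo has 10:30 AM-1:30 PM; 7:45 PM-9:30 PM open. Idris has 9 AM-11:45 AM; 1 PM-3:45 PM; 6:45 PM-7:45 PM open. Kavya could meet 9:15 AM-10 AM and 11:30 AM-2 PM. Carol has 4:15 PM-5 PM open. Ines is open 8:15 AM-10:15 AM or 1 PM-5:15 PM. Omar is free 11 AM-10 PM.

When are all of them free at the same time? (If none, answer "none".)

none

Ugo ∩ Idris: 10:30-11:45, 13:00-13:30.
Ugo ∩ Idris ∩ Kavya: 11:30-11:45, 13:00-13:30.
Ugo ∩ Idris ∩ Kavya ∩ Carol: ∅.
Ugo ∩ Idris ∩ Kavya ∩ Carol ∩ Ines: ∅.
Ugo ∩ Idris ∩ Kavya ∩ Carol ∩ Ines ∩ Omar: ∅.
There is no time when everyone is free.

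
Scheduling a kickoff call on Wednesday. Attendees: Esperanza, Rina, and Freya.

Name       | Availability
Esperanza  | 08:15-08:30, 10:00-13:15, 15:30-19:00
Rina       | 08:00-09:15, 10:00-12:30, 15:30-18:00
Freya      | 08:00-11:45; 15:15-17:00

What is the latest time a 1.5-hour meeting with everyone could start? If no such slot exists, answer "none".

Esperanza ∩ Rina: 08:15-08:30, 10:00-12:30, 15:30-18:00.
Esperanza ∩ Rina ∩ Freya: 08:15-08:30, 10:00-11:45, 15:30-17:00.
Those are the intersection windows.
The last common window of at least 90 minutes is 15:30-17:00; a 90-minute meeting can start as late as 15:30 and still end by 17:00.

15:30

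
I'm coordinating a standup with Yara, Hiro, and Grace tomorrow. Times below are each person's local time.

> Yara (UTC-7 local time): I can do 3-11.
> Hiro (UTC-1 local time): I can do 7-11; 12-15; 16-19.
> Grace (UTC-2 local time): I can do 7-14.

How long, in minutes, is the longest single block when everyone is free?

180

Yara in UTC: 10:00-18:00 (add 7h to convert from UTC-7).
Hiro in UTC: 08:00-12:00, 13:00-16:00, 17:00-20:00 (add 1h to convert from UTC-1).
Grace in UTC: 09:00-16:00 (add 2h to convert from UTC-2).
Yara ∩ Hiro: 10:00-12:00, 13:00-16:00, 17:00-18:00.
Yara ∩ Hiro ∩ Grace: 10:00-12:00, 13:00-16:00.
The longest is 13:00-16:00 at 180 minutes.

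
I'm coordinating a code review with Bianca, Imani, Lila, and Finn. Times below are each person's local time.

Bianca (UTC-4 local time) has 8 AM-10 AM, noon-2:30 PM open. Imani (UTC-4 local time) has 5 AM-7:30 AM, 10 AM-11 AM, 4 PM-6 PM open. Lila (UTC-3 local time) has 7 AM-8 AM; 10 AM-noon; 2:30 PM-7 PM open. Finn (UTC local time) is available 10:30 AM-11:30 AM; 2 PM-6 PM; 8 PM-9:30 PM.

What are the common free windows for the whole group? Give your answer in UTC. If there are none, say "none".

Bianca in UTC: 12:00-14:00, 16:00-18:30 (add 4h to convert from UTC-4).
Imani in UTC: 09:00-11:30, 14:00-15:00, 20:00-22:00 (add 4h to convert from UTC-4).
Lila in UTC: 10:00-11:00, 13:00-15:00, 17:30-22:00 (add 3h to convert from UTC-3).
Finn in UTC: 10:30-11:30, 14:00-18:00, 20:00-21:30.
Bianca ∩ Imani: ∅.
Bianca ∩ Imani ∩ Lila: ∅.
Bianca ∩ Imani ∩ Lila ∩ Finn: ∅.
There is no time when everyone is free.

none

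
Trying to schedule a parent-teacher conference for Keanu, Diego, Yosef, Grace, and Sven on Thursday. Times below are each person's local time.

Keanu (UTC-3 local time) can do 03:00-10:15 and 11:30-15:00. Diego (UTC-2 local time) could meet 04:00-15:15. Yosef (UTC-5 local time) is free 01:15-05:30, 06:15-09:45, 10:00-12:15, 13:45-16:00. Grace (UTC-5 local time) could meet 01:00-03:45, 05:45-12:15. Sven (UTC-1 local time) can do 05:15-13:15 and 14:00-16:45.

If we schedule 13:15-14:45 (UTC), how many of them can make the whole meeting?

3

Keanu in UTC: 06:00-13:15, 14:30-18:00 (add 3h to convert from UTC-3).
Diego in UTC: 06:00-17:15 (add 2h to convert from UTC-2).
Yosef in UTC: 06:15-10:30, 11:15-14:45, 15:00-17:15, 18:45-21:00 (add 5h to convert from UTC-5).
Grace in UTC: 06:00-08:45, 10:45-17:15 (add 5h to convert from UTC-5).
Sven in UTC: 06:15-14:15, 15:00-17:45 (add 1h to convert from UTC-1).
Diego, Yosef, and Grace can make the full 13:15-14:45 slot — that's 3.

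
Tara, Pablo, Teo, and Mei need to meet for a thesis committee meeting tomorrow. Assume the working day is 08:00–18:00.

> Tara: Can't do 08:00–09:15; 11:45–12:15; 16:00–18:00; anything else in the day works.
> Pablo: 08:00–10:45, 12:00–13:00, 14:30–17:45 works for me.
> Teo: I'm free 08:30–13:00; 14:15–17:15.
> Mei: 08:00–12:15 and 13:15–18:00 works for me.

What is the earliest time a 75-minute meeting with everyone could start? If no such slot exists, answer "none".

09:15

Tara free: 09:15-11:45, 12:15-16:00 (invert busy blocks within the working day).
Pablo free: 08:00-10:45, 12:00-13:00, 14:30-17:45.
Teo free: 08:30-13:00, 14:15-17:15.
Mei free: 08:00-12:15, 13:15-18:00.
Tara ∩ Pablo: 09:15-10:45, 12:15-13:00, 14:30-16:00.
Tara ∩ Pablo ∩ Teo: 09:15-10:45, 12:15-13:00, 14:30-16:00.
Tara ∩ Pablo ∩ Teo ∩ Mei: 09:15-10:45, 14:30-16:00.
Those are the intersection windows.
The first common window of at least 75 minutes is 09:15-10:45, so the earliest start is 09:15.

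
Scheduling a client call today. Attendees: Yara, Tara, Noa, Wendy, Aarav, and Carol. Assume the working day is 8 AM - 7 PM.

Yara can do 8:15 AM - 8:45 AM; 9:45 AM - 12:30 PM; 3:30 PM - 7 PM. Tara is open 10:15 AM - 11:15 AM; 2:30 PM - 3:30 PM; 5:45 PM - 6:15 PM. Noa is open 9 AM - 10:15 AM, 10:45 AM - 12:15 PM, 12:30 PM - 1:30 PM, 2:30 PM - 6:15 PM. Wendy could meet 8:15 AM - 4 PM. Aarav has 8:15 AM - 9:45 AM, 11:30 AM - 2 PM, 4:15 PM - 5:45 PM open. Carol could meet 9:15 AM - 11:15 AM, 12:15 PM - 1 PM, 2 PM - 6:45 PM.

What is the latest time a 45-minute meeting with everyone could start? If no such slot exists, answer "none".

Yara ∩ Tara: 10:15-11:15, 17:45-18:15.
Yara ∩ Tara ∩ Noa: 10:45-11:15, 17:45-18:15.
Yara ∩ Tara ∩ Noa ∩ Wendy: 10:45-11:15.
Yara ∩ Tara ∩ Noa ∩ Wendy ∩ Aarav: ∅.
Yara ∩ Tara ∩ Noa ∩ Wendy ∩ Aarav ∩ Carol: ∅.
There is no time when everyone is free.
No common window is at least 45 minutes long.

none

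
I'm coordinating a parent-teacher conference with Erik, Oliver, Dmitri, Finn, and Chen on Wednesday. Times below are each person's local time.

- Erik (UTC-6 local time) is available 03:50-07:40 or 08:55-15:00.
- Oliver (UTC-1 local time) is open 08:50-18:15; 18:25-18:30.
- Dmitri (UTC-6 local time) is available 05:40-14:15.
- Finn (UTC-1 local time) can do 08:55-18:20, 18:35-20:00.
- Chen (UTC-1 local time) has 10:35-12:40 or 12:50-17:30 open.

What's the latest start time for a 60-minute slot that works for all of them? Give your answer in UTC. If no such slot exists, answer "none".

17:30

Erik in UTC: 09:50-13:40, 14:55-21:00 (add 6h to convert from UTC-6).
Oliver in UTC: 09:50-19:15, 19:25-19:30 (add 1h to convert from UTC-1).
Dmitri in UTC: 11:40-20:15 (add 6h to convert from UTC-6).
Finn in UTC: 09:55-19:20, 19:35-21:00 (add 1h to convert from UTC-1).
Chen in UTC: 11:35-13:40, 13:50-18:30 (add 1h to convert from UTC-1).
Erik ∩ Oliver: 09:50-13:40, 14:55-19:15, 19:25-19:30.
Erik ∩ Oliver ∩ Dmitri: 11:40-13:40, 14:55-19:15, 19:25-19:30.
Erik ∩ Oliver ∩ Dmitri ∩ Finn: 11:40-13:40, 14:55-19:15.
Erik ∩ Oliver ∩ Dmitri ∩ Finn ∩ Chen: 11:40-13:40, 14:55-18:30.
Those are the intersection windows.
The last common window of at least 60 minutes is 14:55-18:30; a 60-minute meeting can start as late as 17:30 and still end by 18:30.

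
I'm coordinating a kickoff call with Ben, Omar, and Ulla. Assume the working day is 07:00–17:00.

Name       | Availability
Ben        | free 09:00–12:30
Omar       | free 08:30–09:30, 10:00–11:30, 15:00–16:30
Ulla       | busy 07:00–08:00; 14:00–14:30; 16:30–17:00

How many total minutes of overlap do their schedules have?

120

Ben free: 09:00-12:30.
Omar free: 08:30-09:30, 10:00-11:30, 15:00-16:30.
Ulla free: 08:00-14:00, 14:30-16:30 (invert busy blocks within the working day).
Ben ∩ Omar: 09:00-09:30, 10:00-11:30.
Ben ∩ Omar ∩ Ulla: 09:00-09:30, 10:00-11:30.
Summing the common windows: 30 + 90 = 120 minutes.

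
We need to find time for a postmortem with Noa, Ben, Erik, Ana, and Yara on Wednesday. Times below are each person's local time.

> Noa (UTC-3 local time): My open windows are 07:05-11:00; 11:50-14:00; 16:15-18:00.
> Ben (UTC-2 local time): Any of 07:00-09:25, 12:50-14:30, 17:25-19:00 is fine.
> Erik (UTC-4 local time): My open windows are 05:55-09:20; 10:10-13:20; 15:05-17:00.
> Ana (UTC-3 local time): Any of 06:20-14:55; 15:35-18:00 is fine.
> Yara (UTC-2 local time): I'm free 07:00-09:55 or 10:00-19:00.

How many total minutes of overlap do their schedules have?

275

Noa in UTC: 10:05-14:00, 14:50-17:00, 19:15-21:00 (add 3h to convert from UTC-3).
Ben in UTC: 09:00-11:25, 14:50-16:30, 19:25-21:00 (add 2h to convert from UTC-2).
Erik in UTC: 09:55-13:20, 14:10-17:20, 19:05-21:00 (add 4h to convert from UTC-4).
Ana in UTC: 09:20-17:55, 18:35-21:00 (add 3h to convert from UTC-3).
Yara in UTC: 09:00-11:55, 12:00-21:00 (add 2h to convert from UTC-2).
Noa ∩ Ben: 10:05-11:25, 14:50-16:30, 19:25-21:00.
Noa ∩ Ben ∩ Erik: 10:05-11:25, 14:50-16:30, 19:25-21:00.
Noa ∩ Ben ∩ Erik ∩ Ana: 10:05-11:25, 14:50-16:30, 19:25-21:00.
Noa ∩ Ben ∩ Erik ∩ Ana ∩ Yara: 10:05-11:25, 14:50-16:30, 19:25-21:00.
Summing the common windows: 80 + 100 + 95 = 275 minutes.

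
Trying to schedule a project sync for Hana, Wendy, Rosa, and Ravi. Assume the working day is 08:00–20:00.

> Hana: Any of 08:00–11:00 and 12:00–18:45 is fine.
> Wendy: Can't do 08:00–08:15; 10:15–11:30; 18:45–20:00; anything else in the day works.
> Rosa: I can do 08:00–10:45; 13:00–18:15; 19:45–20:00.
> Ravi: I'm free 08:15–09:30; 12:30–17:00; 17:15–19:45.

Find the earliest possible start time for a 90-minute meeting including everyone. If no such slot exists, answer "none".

Hana free: 08:00-11:00, 12:00-18:45.
Wendy free: 08:15-10:15, 11:30-18:45 (invert busy blocks within the working day).
Rosa free: 08:00-10:45, 13:00-18:15, 19:45-20:00.
Ravi free: 08:15-09:30, 12:30-17:00, 17:15-19:45.
Hana ∩ Wendy: 08:15-10:15, 12:00-18:45.
Hana ∩ Wendy ∩ Rosa: 08:15-10:15, 13:00-18:15.
Hana ∩ Wendy ∩ Rosa ∩ Ravi: 08:15-09:30, 13:00-17:00, 17:15-18:15.
The first common window of at least 90 minutes is 13:00-17:00, so the earliest start is 13:00.

13:00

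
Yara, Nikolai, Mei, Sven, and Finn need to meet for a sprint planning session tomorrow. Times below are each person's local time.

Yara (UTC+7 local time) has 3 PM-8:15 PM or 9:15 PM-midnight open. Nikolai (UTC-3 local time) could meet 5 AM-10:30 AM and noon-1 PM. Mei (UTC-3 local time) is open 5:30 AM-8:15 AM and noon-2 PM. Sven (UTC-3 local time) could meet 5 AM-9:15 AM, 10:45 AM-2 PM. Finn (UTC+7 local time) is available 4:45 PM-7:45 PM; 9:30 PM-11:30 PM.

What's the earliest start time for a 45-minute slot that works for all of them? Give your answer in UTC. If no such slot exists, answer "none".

09:45

Yara in UTC: 08:00-13:15, 14:15-17:00 (subtract 7h to convert from UTC+7).
Nikolai in UTC: 08:00-13:30, 15:00-16:00 (add 3h to convert from UTC-3).
Mei in UTC: 08:30-11:15, 15:00-17:00 (add 3h to convert from UTC-3).
Sven in UTC: 08:00-12:15, 13:45-17:00 (add 3h to convert from UTC-3).
Finn in UTC: 09:45-12:45, 14:30-16:30 (subtract 7h to convert from UTC+7).
Yara ∩ Nikolai: 08:00-13:15, 15:00-16:00.
Yara ∩ Nikolai ∩ Mei: 08:30-11:15, 15:00-16:00.
Yara ∩ Nikolai ∩ Mei ∩ Sven: 08:30-11:15, 15:00-16:00.
Yara ∩ Nikolai ∩ Mei ∩ Sven ∩ Finn: 09:45-11:15, 15:00-16:00.
The first common window of at least 45 minutes is 09:45-11:15, so the earliest start is 09:45.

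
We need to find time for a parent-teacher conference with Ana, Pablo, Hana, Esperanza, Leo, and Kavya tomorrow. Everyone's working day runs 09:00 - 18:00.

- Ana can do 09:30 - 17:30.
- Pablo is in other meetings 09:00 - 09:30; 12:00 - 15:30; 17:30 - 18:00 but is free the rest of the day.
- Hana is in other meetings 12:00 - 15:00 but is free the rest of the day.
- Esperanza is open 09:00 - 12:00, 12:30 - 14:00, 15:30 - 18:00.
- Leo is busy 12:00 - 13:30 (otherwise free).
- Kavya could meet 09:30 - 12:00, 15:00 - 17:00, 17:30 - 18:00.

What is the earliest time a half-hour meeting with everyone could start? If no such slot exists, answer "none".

09:30

Ana free: 09:30-17:30.
Pablo free: 09:30-12:00, 15:30-17:30 (invert busy blocks within the working day).
Hana free: 09:00-12:00, 15:00-18:00 (invert busy blocks within the working day).
Esperanza free: 09:00-12:00, 12:30-14:00, 15:30-18:00.
Leo free: 09:00-12:00, 13:30-18:00 (invert busy blocks within the working day).
Kavya free: 09:30-12:00, 15:00-17:00, 17:30-18:00.
Ana ∩ Pablo: 09:30-12:00, 15:30-17:30.
Ana ∩ Pablo ∩ Hana: 09:30-12:00, 15:30-17:30.
Ana ∩ Pablo ∩ Hana ∩ Esperanza: 09:30-12:00, 15:30-17:30.
Ana ∩ Pablo ∩ Hana ∩ Esperanza ∩ Leo: 09:30-12:00, 15:30-17:30.
Ana ∩ Pablo ∩ Hana ∩ Esperanza ∩ Leo ∩ Kavya: 09:30-12:00, 15:30-17:00.
The first common window of at least 30 minutes is 09:30-12:00, so the earliest start is 09:30.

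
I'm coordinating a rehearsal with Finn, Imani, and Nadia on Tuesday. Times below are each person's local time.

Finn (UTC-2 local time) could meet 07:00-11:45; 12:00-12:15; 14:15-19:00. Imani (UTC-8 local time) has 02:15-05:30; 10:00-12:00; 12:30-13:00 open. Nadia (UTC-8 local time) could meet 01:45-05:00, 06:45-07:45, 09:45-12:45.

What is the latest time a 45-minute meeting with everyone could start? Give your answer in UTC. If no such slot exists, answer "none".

Finn in UTC: 09:00-13:45, 14:00-14:15, 16:15-21:00 (add 2h to convert from UTC-2).
Imani in UTC: 10:15-13:30, 18:00-20:00, 20:30-21:00 (add 8h to convert from UTC-8).
Nadia in UTC: 09:45-13:00, 14:45-15:45, 17:45-20:45 (add 8h to convert from UTC-8).
Finn ∩ Imani: 10:15-13:30, 18:00-20:00, 20:30-21:00.
Finn ∩ Imani ∩ Nadia: 10:15-13:00, 18:00-20:00, 20:30-20:45.
Those are the intersection windows.
The last common window of at least 45 minutes is 18:00-20:00; a 45-minute meeting can start as late as 19:15 and still end by 20:00.

19:15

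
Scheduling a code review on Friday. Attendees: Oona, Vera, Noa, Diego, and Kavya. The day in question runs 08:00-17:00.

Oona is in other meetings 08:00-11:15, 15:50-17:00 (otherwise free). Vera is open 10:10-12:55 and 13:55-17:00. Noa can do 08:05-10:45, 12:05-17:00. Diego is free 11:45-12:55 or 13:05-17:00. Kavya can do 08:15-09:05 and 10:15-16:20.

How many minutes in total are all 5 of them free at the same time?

165

Oona free: 11:15-15:50 (invert busy blocks within the working day).
Vera free: 10:10-12:55, 13:55-17:00.
Noa free: 08:05-10:45, 12:05-17:00.
Diego free: 11:45-12:55, 13:05-17:00.
Kavya free: 08:15-09:05, 10:15-16:20.
Oona ∩ Vera: 11:15-12:55, 13:55-15:50.
Oona ∩ Vera ∩ Noa: 12:05-12:55, 13:55-15:50.
Oona ∩ Vera ∩ Noa ∩ Diego: 12:05-12:55, 13:55-15:50.
Oona ∩ Vera ∩ Noa ∩ Diego ∩ Kavya: 12:05-12:55, 13:55-15:50.
Summing the common windows: 50 + 115 = 165 minutes.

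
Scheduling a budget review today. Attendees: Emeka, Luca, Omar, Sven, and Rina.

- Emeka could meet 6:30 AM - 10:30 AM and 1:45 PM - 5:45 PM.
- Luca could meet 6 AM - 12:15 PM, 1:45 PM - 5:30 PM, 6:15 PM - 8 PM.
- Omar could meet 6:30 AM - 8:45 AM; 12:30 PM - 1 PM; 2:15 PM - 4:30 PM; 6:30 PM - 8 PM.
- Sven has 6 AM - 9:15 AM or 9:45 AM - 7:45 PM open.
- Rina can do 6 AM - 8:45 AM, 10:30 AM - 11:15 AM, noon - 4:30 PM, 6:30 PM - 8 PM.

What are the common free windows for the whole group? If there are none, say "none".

Emeka ∩ Luca: 06:30-10:30, 13:45-17:30.
Emeka ∩ Luca ∩ Omar: 06:30-08:45, 14:15-16:30.
Emeka ∩ Luca ∩ Omar ∩ Sven: 06:30-08:45, 14:15-16:30.
Emeka ∩ Luca ∩ Omar ∩ Sven ∩ Rina: 06:30-08:45, 14:15-16:30.

06:30-08:45, 14:15-16:30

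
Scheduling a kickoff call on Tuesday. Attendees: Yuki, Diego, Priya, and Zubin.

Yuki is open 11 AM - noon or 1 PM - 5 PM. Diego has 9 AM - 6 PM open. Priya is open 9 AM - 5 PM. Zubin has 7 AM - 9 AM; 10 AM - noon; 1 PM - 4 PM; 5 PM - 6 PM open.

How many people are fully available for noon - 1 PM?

Diego and Priya can make the full 12:00-13:00 slot — that's 2.

2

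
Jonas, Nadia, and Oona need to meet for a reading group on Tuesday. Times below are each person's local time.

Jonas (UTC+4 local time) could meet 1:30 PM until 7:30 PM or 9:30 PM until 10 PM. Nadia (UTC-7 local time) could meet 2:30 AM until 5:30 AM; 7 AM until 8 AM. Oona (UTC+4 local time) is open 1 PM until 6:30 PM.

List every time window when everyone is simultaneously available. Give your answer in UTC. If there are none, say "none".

09:30-12:30, 14:00-14:30

Jonas in UTC: 09:30-15:30, 17:30-18:00 (subtract 4h to convert from UTC+4).
Nadia in UTC: 09:30-12:30, 14:00-15:00 (add 7h to convert from UTC-7).
Oona in UTC: 09:00-14:30 (subtract 4h to convert from UTC+4).
Jonas ∩ Nadia: 09:30-12:30, 14:00-15:00.
Jonas ∩ Nadia ∩ Oona: 09:30-12:30, 14:00-14:30.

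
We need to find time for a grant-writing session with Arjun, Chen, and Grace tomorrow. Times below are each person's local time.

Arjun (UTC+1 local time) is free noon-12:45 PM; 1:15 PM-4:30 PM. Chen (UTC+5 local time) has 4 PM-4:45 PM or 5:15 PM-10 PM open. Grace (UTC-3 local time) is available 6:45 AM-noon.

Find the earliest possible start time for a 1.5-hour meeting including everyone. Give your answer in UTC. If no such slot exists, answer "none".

Arjun in UTC: 11:00-11:45, 12:15-15:30 (subtract 1h to convert from UTC+1).
Chen in UTC: 11:00-11:45, 12:15-17:00 (subtract 5h to convert from UTC+5).
Grace in UTC: 09:45-15:00 (add 3h to convert from UTC-3).
Arjun ∩ Chen: 11:00-11:45, 12:15-15:30.
Arjun ∩ Chen ∩ Grace: 11:00-11:45, 12:15-15:00.
Those are the intersection windows.
The first common window of at least 90 minutes is 12:15-15:00, so the earliest start is 12:15.

12:15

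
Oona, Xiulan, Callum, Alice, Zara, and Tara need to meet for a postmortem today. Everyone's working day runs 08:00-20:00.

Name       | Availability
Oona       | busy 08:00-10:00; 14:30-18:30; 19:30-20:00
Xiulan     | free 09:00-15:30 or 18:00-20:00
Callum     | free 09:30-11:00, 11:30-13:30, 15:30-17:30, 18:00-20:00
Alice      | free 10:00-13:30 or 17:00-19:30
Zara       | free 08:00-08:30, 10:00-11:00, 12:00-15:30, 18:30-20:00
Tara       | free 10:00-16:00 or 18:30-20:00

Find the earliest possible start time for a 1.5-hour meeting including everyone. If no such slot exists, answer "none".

12:00

Oona free: 10:00-14:30, 18:30-19:30 (invert busy blocks within the working day).
Xiulan free: 09:00-15:30, 18:00-20:00.
Callum free: 09:30-11:00, 11:30-13:30, 15:30-17:30, 18:00-20:00.
Alice free: 10:00-13:30, 17:00-19:30.
Zara free: 08:00-08:30, 10:00-11:00, 12:00-15:30, 18:30-20:00.
Tara free: 10:00-16:00, 18:30-20:00.
Oona ∩ Xiulan: 10:00-14:30, 18:30-19:30.
Oona ∩ Xiulan ∩ Callum: 10:00-11:00, 11:30-13:30, 18:30-19:30.
Oona ∩ Xiulan ∩ Callum ∩ Alice: 10:00-11:00, 11:30-13:30, 18:30-19:30.
Oona ∩ Xiulan ∩ Callum ∩ Alice ∩ Zara: 10:00-11:00, 12:00-13:30, 18:30-19:30.
Oona ∩ Xiulan ∩ Callum ∩ Alice ∩ Zara ∩ Tara: 10:00-11:00, 12:00-13:30, 18:30-19:30.
The first common window of at least 90 minutes is 12:00-13:30, so the earliest start is 12:00.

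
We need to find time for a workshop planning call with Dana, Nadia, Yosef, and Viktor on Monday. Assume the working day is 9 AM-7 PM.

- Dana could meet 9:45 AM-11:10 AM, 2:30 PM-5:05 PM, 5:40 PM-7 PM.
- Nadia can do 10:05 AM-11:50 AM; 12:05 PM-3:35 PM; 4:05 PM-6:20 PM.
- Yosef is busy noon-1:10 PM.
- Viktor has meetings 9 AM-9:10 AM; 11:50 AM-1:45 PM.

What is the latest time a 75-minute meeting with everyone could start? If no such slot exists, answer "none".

Dana free: 09:45-11:10, 14:30-17:05, 17:40-19:00.
Nadia free: 10:05-11:50, 12:05-15:35, 16:05-18:20.
Yosef free: 09:00-12:00, 13:10-19:00 (invert busy blocks within the working day).
Viktor free: 09:10-11:50, 13:45-19:00 (invert busy blocks within the working day).
Dana ∩ Nadia: 10:05-11:10, 14:30-15:35, 16:05-17:05, 17:40-18:20.
Dana ∩ Nadia ∩ Yosef: 10:05-11:10, 14:30-15:35, 16:05-17:05, 17:40-18:20.
Dana ∩ Nadia ∩ Yosef ∩ Viktor: 10:05-11:10, 14:30-15:35, 16:05-17:05, 17:40-18:20.
No common window is at least 75 minutes long.

none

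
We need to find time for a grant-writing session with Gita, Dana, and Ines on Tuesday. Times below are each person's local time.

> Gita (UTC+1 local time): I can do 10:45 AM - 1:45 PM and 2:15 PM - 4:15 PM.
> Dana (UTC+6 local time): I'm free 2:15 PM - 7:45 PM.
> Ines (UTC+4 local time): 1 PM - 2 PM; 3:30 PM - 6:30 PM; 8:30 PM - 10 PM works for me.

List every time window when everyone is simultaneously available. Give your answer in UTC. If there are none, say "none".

09:45-10:00, 11:30-12:45, 13:15-13:45

Gita in UTC: 09:45-12:45, 13:15-15:15 (subtract 1h to convert from UTC+1).
Dana in UTC: 08:15-13:45 (subtract 6h to convert from UTC+6).
Ines in UTC: 09:00-10:00, 11:30-14:30, 16:30-18:00 (subtract 4h to convert from UTC+4).
Gita ∩ Dana: 09:45-12:45, 13:15-13:45.
Gita ∩ Dana ∩ Ines: 09:45-10:00, 11:30-12:45, 13:15-13:45.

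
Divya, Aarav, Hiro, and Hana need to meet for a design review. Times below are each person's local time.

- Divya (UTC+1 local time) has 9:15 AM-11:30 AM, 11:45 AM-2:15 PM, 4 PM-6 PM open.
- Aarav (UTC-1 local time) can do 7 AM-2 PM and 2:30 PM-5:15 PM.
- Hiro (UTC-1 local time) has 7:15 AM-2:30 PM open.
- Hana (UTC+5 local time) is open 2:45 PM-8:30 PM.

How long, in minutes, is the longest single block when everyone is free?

Divya in UTC: 08:15-10:30, 10:45-13:15, 15:00-17:00 (subtract 1h to convert from UTC+1).
Aarav in UTC: 08:00-15:00, 15:30-18:15 (add 1h to convert from UTC-1).
Hiro in UTC: 08:15-15:30 (add 1h to convert from UTC-1).
Hana in UTC: 09:45-15:30 (subtract 5h to convert from UTC+5).
Divya ∩ Aarav: 08:15-10:30, 10:45-13:15, 15:30-17:00.
Divya ∩ Aarav ∩ Hiro: 08:15-10:30, 10:45-13:15.
Divya ∩ Aarav ∩ Hiro ∩ Hana: 09:45-10:30, 10:45-13:15.
The longest is 10:45-13:15 at 150 minutes.

150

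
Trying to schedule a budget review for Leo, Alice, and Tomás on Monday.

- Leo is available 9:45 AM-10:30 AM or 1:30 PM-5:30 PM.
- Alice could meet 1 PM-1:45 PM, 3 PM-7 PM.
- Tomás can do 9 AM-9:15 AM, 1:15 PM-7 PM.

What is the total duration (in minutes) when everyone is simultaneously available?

Leo ∩ Alice: 13:30-13:45, 15:00-17:30.
Leo ∩ Alice ∩ Tomás: 13:30-13:45, 15:00-17:30.
Summing the common windows: 15 + 150 = 165 minutes.

165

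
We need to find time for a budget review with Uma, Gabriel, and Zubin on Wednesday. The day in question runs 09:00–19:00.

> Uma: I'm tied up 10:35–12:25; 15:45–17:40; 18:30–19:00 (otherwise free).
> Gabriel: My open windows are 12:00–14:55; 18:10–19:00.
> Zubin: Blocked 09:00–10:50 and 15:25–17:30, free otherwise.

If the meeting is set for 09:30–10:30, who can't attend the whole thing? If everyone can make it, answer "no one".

Uma free: 09:00-10:35, 12:25-15:45, 17:40-18:30 (invert busy blocks within the working day).
Gabriel free: 12:00-14:55, 18:10-19:00.
Zubin free: 10:50-15:25, 17:30-19:00 (invert busy blocks within the working day).
Uma: free for 09:30-10:30. Gabriel: not fully free for 09:30-10:30. Zubin: not fully free for 09:30-10:30.

Gabriel, Zubin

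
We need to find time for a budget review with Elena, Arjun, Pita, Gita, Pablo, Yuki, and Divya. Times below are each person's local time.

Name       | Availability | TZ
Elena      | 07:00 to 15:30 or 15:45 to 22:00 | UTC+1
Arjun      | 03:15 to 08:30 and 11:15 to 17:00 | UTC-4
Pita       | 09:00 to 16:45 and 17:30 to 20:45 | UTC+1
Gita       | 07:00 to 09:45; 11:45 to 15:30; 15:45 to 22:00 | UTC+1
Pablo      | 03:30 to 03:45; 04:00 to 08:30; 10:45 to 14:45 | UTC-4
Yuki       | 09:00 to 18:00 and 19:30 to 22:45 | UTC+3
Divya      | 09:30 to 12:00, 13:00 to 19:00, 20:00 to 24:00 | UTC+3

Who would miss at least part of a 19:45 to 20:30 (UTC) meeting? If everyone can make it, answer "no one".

Elena in UTC: 06:00-14:30, 14:45-21:00 (subtract 1h to convert from UTC+1).
Arjun in UTC: 07:15-12:30, 15:15-21:00 (add 4h to convert from UTC-4).
Pita in UTC: 08:00-15:45, 16:30-19:45 (subtract 1h to convert from UTC+1).
Gita in UTC: 06:00-08:45, 10:45-14:30, 14:45-21:00 (subtract 1h to convert from UTC+1).
Pablo in UTC: 07:30-07:45, 08:00-12:30, 14:45-18:45 (add 4h to convert from UTC-4).
Yuki in UTC: 06:00-15:00, 16:30-19:45 (subtract 3h to convert from UTC+3).
Divya in UTC: 06:30-09:00, 10:00-16:00, 17:00-21:00 (subtract 3h to convert from UTC+3).
Elena: free for 19:45-20:30. Arjun: free for 19:45-20:30. Pita: not fully free for 19:45-20:30. Gita: free for 19:45-20:30. Pablo: not fully free for 19:45-20:30. Yuki: not fully free for 19:45-20:30. Divya: free for 19:45-20:30.

Pablo, Pita, Yuki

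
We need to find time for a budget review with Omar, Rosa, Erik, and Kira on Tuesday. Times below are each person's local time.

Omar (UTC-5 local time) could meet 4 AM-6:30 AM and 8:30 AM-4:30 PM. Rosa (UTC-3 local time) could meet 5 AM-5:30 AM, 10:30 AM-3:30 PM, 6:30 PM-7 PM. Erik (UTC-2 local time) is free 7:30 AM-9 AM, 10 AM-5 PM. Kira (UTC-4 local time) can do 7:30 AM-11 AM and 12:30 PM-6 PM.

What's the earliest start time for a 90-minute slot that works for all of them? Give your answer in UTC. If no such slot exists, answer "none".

13:30

Omar in UTC: 09:00-11:30, 13:30-21:30 (add 5h to convert from UTC-5).
Rosa in UTC: 08:00-08:30, 13:30-18:30, 21:30-22:00 (add 3h to convert from UTC-3).
Erik in UTC: 09:30-11:00, 12:00-19:00 (add 2h to convert from UTC-2).
Kira in UTC: 11:30-15:00, 16:30-22:00 (add 4h to convert from UTC-4).
Omar ∩ Rosa: 13:30-18:30.
Omar ∩ Rosa ∩ Erik: 13:30-18:30.
Omar ∩ Rosa ∩ Erik ∩ Kira: 13:30-15:00, 16:30-18:30.
The first common window of at least 90 minutes is 13:30-15:00, so the earliest start is 13:30.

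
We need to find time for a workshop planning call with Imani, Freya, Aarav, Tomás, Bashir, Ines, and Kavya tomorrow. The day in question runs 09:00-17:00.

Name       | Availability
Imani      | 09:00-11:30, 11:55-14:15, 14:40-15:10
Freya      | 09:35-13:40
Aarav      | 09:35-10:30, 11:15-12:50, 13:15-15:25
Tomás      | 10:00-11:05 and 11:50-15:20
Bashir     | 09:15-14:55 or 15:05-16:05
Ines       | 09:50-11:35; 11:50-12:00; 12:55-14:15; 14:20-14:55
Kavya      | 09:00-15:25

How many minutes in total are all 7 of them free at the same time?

60

Imani ∩ Freya: 09:35-11:30, 11:55-13:40.
Imani ∩ Freya ∩ Aarav: 09:35-10:30, 11:15-11:30, 11:55-12:50, 13:15-13:40.
Imani ∩ Freya ∩ Aarav ∩ Tomás: 10:00-10:30, 11:55-12:50, 13:15-13:40.
Imani ∩ Freya ∩ Aarav ∩ Tomás ∩ Bashir: 10:00-10:30, 11:55-12:50, 13:15-13:40.
Imani ∩ Freya ∩ Aarav ∩ Tomás ∩ Bashir ∩ Ines: 10:00-10:30, 11:55-12:00, 13:15-13:40.
Imani ∩ Freya ∩ Aarav ∩ Tomás ∩ Bashir ∩ Ines ∩ Kavya: 10:00-10:30, 11:55-12:00, 13:15-13:40.
Summing the common windows: 30 + 5 + 25 = 60 minutes.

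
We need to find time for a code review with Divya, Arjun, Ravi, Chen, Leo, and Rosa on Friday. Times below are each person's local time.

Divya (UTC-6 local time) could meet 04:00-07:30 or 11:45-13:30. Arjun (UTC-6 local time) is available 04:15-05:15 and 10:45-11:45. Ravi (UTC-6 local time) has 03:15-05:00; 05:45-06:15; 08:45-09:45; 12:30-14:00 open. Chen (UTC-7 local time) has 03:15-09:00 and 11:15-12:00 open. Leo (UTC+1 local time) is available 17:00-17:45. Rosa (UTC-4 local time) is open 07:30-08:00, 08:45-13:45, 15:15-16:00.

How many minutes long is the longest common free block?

Divya in UTC: 10:00-13:30, 17:45-19:30 (add 6h to convert from UTC-6).
Arjun in UTC: 10:15-11:15, 16:45-17:45 (add 6h to convert from UTC-6).
Ravi in UTC: 09:15-11:00, 11:45-12:15, 14:45-15:45, 18:30-20:00 (add 6h to convert from UTC-6).
Chen in UTC: 10:15-16:00, 18:15-19:00 (add 7h to convert from UTC-7).
Leo in UTC: 16:00-16:45 (subtract 1h to convert from UTC+1).
Rosa in UTC: 11:30-12:00, 12:45-17:45, 19:15-20:00 (add 4h to convert from UTC-4).
Divya ∩ Arjun: 10:15-11:15.
Divya ∩ Arjun ∩ Ravi: 10:15-11:00.
Divya ∩ Arjun ∩ Ravi ∩ Chen: 10:15-11:00.
Divya ∩ Arjun ∩ Ravi ∩ Chen ∩ Leo: ∅.
Divya ∩ Arjun ∩ Ravi ∩ Chen ∩ Leo ∩ Rosa: ∅.
There is no time when everyone is free.
No common window exists, so the longest block is 0 minutes.

0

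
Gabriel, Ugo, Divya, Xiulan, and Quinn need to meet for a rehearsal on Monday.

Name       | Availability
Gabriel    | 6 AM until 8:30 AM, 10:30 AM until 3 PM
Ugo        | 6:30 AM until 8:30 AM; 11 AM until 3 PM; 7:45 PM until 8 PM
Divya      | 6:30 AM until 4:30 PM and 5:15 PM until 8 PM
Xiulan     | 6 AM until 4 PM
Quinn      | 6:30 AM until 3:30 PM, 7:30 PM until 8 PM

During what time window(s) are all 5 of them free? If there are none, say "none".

Gabriel ∩ Ugo: 06:30-08:30, 11:00-15:00.
Gabriel ∩ Ugo ∩ Divya: 06:30-08:30, 11:00-15:00.
Gabriel ∩ Ugo ∩ Divya ∩ Xiulan: 06:30-08:30, 11:00-15:00.
Gabriel ∩ Ugo ∩ Divya ∩ Xiulan ∩ Quinn: 06:30-08:30, 11:00-15:00.

06:30-08:30, 11:00-15:00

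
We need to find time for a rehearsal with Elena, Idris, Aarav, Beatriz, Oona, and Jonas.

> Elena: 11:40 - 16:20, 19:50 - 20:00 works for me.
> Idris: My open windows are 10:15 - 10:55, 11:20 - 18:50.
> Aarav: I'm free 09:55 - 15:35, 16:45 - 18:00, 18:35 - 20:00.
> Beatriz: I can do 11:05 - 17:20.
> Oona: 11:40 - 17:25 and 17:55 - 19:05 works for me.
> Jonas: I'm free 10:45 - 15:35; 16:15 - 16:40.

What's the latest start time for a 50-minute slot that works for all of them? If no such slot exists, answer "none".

14:45

Elena ∩ Idris: 11:40-16:20.
Elena ∩ Idris ∩ Aarav: 11:40-15:35.
Elena ∩ Idris ∩ Aarav ∩ Beatriz: 11:40-15:35.
Elena ∩ Idris ∩ Aarav ∩ Beatriz ∩ Oona: 11:40-15:35.
Elena ∩ Idris ∩ Aarav ∩ Beatriz ∩ Oona ∩ Jonas: 11:40-15:35.
The last common window of at least 50 minutes is 11:40-15:35; a 50-minute meeting can start as late as 14:45 and still end by 15:35.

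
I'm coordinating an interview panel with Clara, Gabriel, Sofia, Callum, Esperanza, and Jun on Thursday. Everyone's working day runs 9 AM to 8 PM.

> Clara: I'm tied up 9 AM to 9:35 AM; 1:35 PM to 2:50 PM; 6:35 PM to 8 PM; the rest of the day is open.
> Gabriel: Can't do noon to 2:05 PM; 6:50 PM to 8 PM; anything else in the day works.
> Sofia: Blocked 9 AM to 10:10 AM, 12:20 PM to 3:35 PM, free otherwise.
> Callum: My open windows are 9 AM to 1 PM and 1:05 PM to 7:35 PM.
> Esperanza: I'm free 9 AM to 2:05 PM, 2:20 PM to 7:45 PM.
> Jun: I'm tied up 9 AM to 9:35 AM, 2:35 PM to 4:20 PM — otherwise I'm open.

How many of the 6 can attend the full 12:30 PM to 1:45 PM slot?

Clara free: 09:35-13:35, 14:50-18:35 (invert busy blocks within the working day).
Gabriel free: 09:00-12:00, 14:05-18:50 (invert busy blocks within the working day).
Sofia free: 10:10-12:20, 15:35-20:00 (invert busy blocks within the working day).
Callum free: 09:00-13:00, 13:05-19:35.
Esperanza free: 09:00-14:05, 14:20-19:45.
Jun free: 09:35-14:35, 16:20-20:00 (invert busy blocks within the working day).
Esperanza and Jun can make the full 12:30-13:45 slot — that's 2.

2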